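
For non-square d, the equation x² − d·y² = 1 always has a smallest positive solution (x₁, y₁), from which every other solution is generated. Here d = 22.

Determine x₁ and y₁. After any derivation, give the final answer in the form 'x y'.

[4; 1,2,4,2,1,8] for √22; ℓ=6 ⇒ convergent index 5
a_0=4:  p_0=4·1+0=4,  q_0=4·0+1=1
…
a_2=2:  p_2=2·5+4=14,  q_2=2·1+1=3
a_3=4:  p_3=4·14+5=61,  q_3=4·3+1=13
a_4=2:  p_4=2·61+14=136,  q_4=2·13+3=29
a_5=1:  p_5=1·136+61=197,  q_5=1·29+13=42
→ (197, 42).  Check: 197²=38809, 22·42²=38808, difference 1.

197 42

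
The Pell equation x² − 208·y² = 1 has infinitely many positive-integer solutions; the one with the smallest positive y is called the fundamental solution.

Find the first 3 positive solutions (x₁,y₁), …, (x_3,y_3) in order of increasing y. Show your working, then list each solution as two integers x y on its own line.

649 45
842401 58410
1093435849 75816135

[14; 2,2,1,2,2,28] for √208; ℓ=6 ⇒ convergent index 5
a_0=14:  p_0=14·1+0=14,  q_0=14·0+1=1
…
a_2=2:  p_2=2·29+14=72,  q_2=2·2+1=5
…
a_4=2:  p_4=2·101+72=274,  q_4=2·7+5=19
a_5=2:  p_5=2·274+101=649,  q_5=2·19+7=45
fundamental: x₁=649, y₁=45  (since 421201 − 208·2025 = 1)
k=2:  x_2 = 649·649+208·45·45 = 842401,  y_2 = 649·45+45·649 = 58410
k=3:  x_3 = 649·842401+208·45·58410 = 1093435849,  y_3 = 649·58410+45·842401 = 75816135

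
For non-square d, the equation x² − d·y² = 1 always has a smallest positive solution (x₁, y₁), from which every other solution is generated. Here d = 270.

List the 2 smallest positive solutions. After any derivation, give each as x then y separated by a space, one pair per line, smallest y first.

5291 322
55989361 3407404

√270 = [16; 2,3,6,3,2,32, …], period ℓ=6 (even) → k=5
k=0  a_k=16  p_k/q_k = 16/1
…
k=4  a_k=3  p_k/q_k = 2284/139
k=5  a_k=2  p_k/q_k = 5291/322
(x₁, y₁) = (5291, 322);  5291² − 270·322² = 1 ✓
(x_2, y_2) = (5291·5291 + 270·322·322, 5291·322 + 322·5291) = (55989361, 3407404)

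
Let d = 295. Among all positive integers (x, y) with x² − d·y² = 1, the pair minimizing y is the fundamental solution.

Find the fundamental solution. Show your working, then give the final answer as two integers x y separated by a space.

√295 = [17; 5,1,2,3,2,6,2,3,2,1,5,34, …], period ℓ=12 (even) → k=11
a_0=17:  p_0=17·1+0=17,  q_0=17·0+1=1
a_1=5:  p_1=5·17+1=86,  q_1=5·1+0=5
a_2=1:  p_2=1·86+17=103,  q_2=1·5+1=6
a_3=2:  p_3=2·103+86=292,  q_3=2·6+5=17
a_4=3:  p_4=3·292+103=979,  q_4=3·17+6=57
a_5=2:  p_5=2·979+292=2250,  q_5=2·57+17=131
a_6=6:  p_6=6·2250+979=14479,  q_6=6·131+57=843
…
a_8=3:  p_8=3·31208+14479=108103,  q_8=3·1817+843=6294
…
a_10=1:  p_10=1·247414+108103=355517,  q_10=1·14405+6294=20699
a_11=5:  p_11=5·355517+247414=2024999,  q_11=5·20699+14405=117900
fundamental: x₁=2024999, y₁=117900  (since 4100620950001 − 295·13900410000 = 1)

2024999 117900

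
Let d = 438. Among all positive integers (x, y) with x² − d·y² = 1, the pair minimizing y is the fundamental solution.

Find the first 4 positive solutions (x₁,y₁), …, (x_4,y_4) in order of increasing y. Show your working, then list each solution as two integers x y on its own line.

√438 → a₀=20, period (1,12,1,40); ℓ=4 even so k=3
k=0  a_k=20  p_k/q_k = 20/1
…
k=2  a_k=12  p_k/q_k = 272/13
k=3  a_k=1  p_k/q_k = 293/14
fundamental: x₁=293, y₁=14  (since 85849 − 438·196 = 1)
(x_2, y_2) = (293·293 + 438·14·14, 293·14 + 14·293) = (171697, 8204)
(x_3, y_3) = (293·171697 + 438·14·8204, 293·8204 + 14·171697) = (100614149, 4807530)
(x_4, y_4) = (293·100614149 + 438·14·4807530, 293·4807530 + 14·100614149) = (58959719617, 2817204376)

293 14
171697 8204
100614149 4807530
58959719617 2817204376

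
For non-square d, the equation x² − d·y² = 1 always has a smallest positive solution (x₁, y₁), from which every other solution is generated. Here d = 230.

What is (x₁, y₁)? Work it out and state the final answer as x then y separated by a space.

91 6

√230 = [15; 6,30, …], period ℓ=2 (even) → k=1
k=0  a_k=15  p_k/q_k = 15/1
k=1  a_k=6  p_k/q_k = 91/6
→ (91, 6).  Check: 91²=8281, 230·6²=8280, difference 1.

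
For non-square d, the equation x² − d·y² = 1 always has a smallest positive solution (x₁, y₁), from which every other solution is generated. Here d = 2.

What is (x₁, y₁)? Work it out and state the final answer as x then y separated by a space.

[1; 2] for √2; ℓ=1 ⇒ convergent index 1
a_0=1:  p_0=1·1+0=1,  q_0=1·0+1=1
a_1=2:  p_1=2·1+1=3,  q_1=2·1+0=2
(x₁, y₁) = (3, 2);  3² − 2·2² = 1 ✓

3 2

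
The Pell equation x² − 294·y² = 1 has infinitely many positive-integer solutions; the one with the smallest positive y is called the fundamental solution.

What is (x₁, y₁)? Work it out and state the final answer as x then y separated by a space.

√294 = [17; 6,1,4,1,6,34, …], period ℓ=6 (even) → k=5
step 0: (17, 1)  from 17·(1,0) + (0,1)
…
step 2: (120, 7)  from 1·(103,6) + (17,1)
…
step 4: (703, 41)  from 1·(583,34) + (120,7)
step 5: (4801, 280)  from 6·(703,41) + (583,34)
→ (4801, 280).  Check: 4801²=23049601, 294·280²=23049600, difference 1.

4801 280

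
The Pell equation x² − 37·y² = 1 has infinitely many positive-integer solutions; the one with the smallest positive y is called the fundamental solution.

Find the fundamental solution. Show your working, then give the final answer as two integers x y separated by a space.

√37 → a₀=6, period (12); ℓ=1 odd so k=1
a_0=6:  p_0=6·1+0=6,  q_0=6·0+1=1
a_1=12:  p_1=12·6+1=73,  q_1=12·1+0=12
(x₁, y₁) = (73, 12);  73² − 37·12² = 1 ✓

73 12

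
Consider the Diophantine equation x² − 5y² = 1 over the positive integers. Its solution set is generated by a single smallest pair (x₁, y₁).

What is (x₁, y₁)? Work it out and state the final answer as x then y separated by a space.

√5 → a₀=2, period (4); ℓ=1 odd so k=1
i=0: a=2 ⇒ p=2, q=1
i=1: a=4 ⇒ p=9, q=4
→ (9, 4).  Check: 9²=81, 5·4²=80, difference 1.

9 4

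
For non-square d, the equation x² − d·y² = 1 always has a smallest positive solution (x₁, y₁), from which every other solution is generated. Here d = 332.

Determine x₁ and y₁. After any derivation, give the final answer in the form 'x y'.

d=332: √d = [18; 4,1,1,8,1,1,4,36] (ℓ=8, even), read p_7/q_7
a_0=18:  p_0=18·1+0=18,  q_0=18·0+1=1
…
a_2=1:  p_2=1·73+18=91,  q_2=1·4+1=5
a_3=1:  p_3=1·91+73=164,  q_3=1·5+4=9
a_4=8:  p_4=8·164+91=1403,  q_4=8·9+5=77
a_5=1:  p_5=1·1403+164=1567,  q_5=1·77+9=86
a_6=1:  p_6=1·1567+1403=2970,  q_6=1·86+77=163
a_7=4:  p_7=4·2970+1567=13447,  q_7=4·163+86=738
→ (13447, 738).  Check: 13447²=180821809, 332·738²=180821808, difference 1.

13447 738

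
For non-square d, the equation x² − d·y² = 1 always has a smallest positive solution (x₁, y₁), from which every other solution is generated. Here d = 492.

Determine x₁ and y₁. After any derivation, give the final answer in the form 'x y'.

√492 → a₀=22, period (5,1,1,10,1,1,5,44); ℓ=8 even so k=7
i=0: a=22 ⇒ p=22, q=1
…
i=3: a=1 ⇒ p=244, q=11
…
i=6: a=1 ⇒ p=5390, q=243
i=7: a=5 ⇒ p=29767, q=1342
fundamental: x₁=29767, y₁=1342  (since 886074289 − 492·1800964 = 1)

29767 1342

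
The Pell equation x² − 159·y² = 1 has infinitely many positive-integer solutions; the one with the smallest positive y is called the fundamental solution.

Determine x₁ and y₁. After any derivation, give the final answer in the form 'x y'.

1324 105

√159 = [12; 1,1,1,1,3,1,1,1,1,24, …], period ℓ=10 (even) → k=9
step 0: (12, 1)  from 12·(1,0) + (0,1)
step 1: (13, 1)  from 1·(12,1) + (1,0)
step 2: (25, 2)  from 1·(13,1) + (12,1)
step 3: (38, 3)  from 1·(25,2) + (13,1)
step 4: (63, 5)  from 1·(38,3) + (25,2)
step 5: (227, 18)  from 3·(63,5) + (38,3)
…
step 7: (517, 41)  from 1·(290,23) + (227,18)
step 8: (807, 64)  from 1·(517,41) + (290,23)
step 9: (1324, 105)  from 1·(807,64) + (517,41)
fundamental: x₁=1324, y₁=105  (since 1752976 − 159·11025 = 1)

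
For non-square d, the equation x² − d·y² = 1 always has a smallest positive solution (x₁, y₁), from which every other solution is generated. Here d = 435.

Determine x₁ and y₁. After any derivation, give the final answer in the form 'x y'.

[20; 1,5,1,40] for √435; ℓ=4 ⇒ convergent index 3
k=0  a_k=20  p_k/q_k = 20/1
…
k=2  a_k=5  p_k/q_k = 125/6
k=3  a_k=1  p_k/q_k = 146/7
→ (146, 7).  Check: 146²=21316, 435·7²=21315, difference 1.

146 7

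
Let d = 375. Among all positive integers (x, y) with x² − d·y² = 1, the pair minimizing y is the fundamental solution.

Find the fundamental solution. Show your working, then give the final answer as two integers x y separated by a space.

√375 = [19; 2,1,2,1,5,1,2,1,2,38, …], period ℓ=10 (even) → k=9
i=0: a=19 ⇒ p=19, q=1
i=1: a=2 ⇒ p=39, q=2
…
i=3: a=2 ⇒ p=155, q=8
…
i=5: a=5 ⇒ p=1220, q=63
…
i=8: a=1 ⇒ p=5519, q=285
i=9: a=2 ⇒ p=15124, q=781
→ (15124, 781).  Check: 15124²=228735376, 375·781²=228735375, difference 1.

15124 781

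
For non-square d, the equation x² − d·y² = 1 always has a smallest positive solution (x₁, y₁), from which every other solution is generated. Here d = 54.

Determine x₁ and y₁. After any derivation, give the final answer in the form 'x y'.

√54 = [7; 2,1,6,1,2,14, …], period ℓ=6 (even) → k=5
step 0: (7, 1)  from 7·(1,0) + (0,1)
step 1: (15, 2)  from 2·(7,1) + (1,0)
step 2: (22, 3)  from 1·(15,2) + (7,1)
step 3: (147, 20)  from 6·(22,3) + (15,2)
step 4: (169, 23)  from 1·(147,20) + (22,3)
step 5: (485, 66)  from 2·(169,23) + (147,20)
→ (485, 66).  Check: 485²=235225, 54·66²=235224, difference 1.

485 66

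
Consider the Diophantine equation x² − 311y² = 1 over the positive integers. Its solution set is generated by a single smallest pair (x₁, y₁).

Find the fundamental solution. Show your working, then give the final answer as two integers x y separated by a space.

16883880 957397

[17; 1,1,1,2,1,…,1,1,34] for √311; ℓ=16 ⇒ convergent index 15
i=0: a=17 ⇒ p=17, q=1
…
i=6: a=6 ⇒ p=1305, q=74
…
i=8: a=17 ⇒ p=71158, q=4035
…
i=11: a=1 ⇒ p=1594239, q=90401
i=12: a=2 ⇒ p=4565134, q=258865
…
i=14: a=1 ⇒ p=10724507, q=608131
i=15: a=1 ⇒ p=16883880, q=957397
(x₁, y₁) = (16883880, 957397);  16883880² − 311·957397² = 1 ✓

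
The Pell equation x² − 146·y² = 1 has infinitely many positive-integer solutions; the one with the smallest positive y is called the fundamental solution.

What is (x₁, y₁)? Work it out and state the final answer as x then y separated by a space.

145 12

[12; 12,24] for √146; ℓ=2 ⇒ convergent index 1
k=0  a_k=12  p_k/q_k = 12/1
k=1  a_k=12  p_k/q_k = 145/12
→ (145, 12).  Check: 145²=21025, 146·12²=21024, difference 1.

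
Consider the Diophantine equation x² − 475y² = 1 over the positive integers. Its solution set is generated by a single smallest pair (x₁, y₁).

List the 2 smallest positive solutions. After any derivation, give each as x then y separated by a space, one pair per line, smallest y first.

√475 → a₀=21, period (1,3,1,6,2,6,1,3,1,42); ℓ=10 even so k=9
k=0  a_k=21  p_k/q_k = 21/1
…
k=4  a_k=6  p_k/q_k = 741/34
k=5  a_k=2  p_k/q_k = 1591/73
…
k=7  a_k=1  p_k/q_k = 11878/545
k=8  a_k=3  p_k/q_k = 45921/2107
k=9  a_k=1  p_k/q_k = 57799/2652
fundamental: x₁=57799, y₁=2652  (since 3340724401 − 475·7033104 = 1)
n=2: (57799,2652)∘(57799,2652) = (57799·57799+475·2652·2652, 57799·2652+2652·57799) = (6681448801,306565896)

57799 2652
6681448801 306565896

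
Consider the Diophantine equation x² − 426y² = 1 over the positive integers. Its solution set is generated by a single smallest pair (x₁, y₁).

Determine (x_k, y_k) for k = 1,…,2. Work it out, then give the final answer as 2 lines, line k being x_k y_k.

√426 = [20; 1,1,1,3,2,6,2,3,1,1,1,40, …], period ℓ=12 (even) → k=11
k=0  a_k=20  p_k/q_k = 20/1
…
k=3  a_k=1  p_k/q_k = 62/3
k=4  a_k=3  p_k/q_k = 227/11
k=5  a_k=2  p_k/q_k = 516/25
k=6  a_k=6  p_k/q_k = 3323/161
…
k=8  a_k=3  p_k/q_k = 24809/1202
k=9  a_k=1  p_k/q_k = 31971/1549
k=10  a_k=1  p_k/q_k = 56780/2751
k=11  a_k=1  p_k/q_k = 88751/4300
fundamental: x₁=88751, y₁=4300  (since 7876740001 − 426·18490000 = 1)
(x_2, y_2) = (88751·88751 + 426·4300·4300, 88751·4300 + 4300·88751) = (15753480001, 763258600)

88751 4300
15753480001 763258600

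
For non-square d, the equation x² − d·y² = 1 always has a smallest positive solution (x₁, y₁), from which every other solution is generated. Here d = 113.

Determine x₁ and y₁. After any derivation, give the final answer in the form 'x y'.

√113 = [10; 1,1,1,2,2,1,1,1,20, …], period ℓ=9 (odd) → k=17
step 0: (10, 1)  from 10·(1,0) + (0,1)
step 1: (11, 1)  from 1·(10,1) + (1,0)
step 2: (21, 2)  from 1·(11,1) + (10,1)
step 3: (32, 3)  from 1·(21,2) + (11,1)
step 4: (85, 8)  from 2·(32,3) + (21,2)
step 5: (202, 19)  from 2·(85,8) + (32,3)
step 6: (287, 27)  from 1·(202,19) + (85,8)
step 7: (489, 46)  from 1·(287,27) + (202,19)
step 8: (776, 73)  from 1·(489,46) + (287,27)
…
step 11: (32794, 3085)  from 1·(16785,1579) + (16009,1506)
step 12: (49579, 4664)  from 1·(32794,3085) + (16785,1579)
…
step 15: (445435, 41903)  from 1·(313483,29490) + (131952,12413)
step 16: (758918, 71393)  from 1·(445435,41903) + (313483,29490)
step 17: (1204353, 113296)  from 1·(758918,71393) + (445435,41903)
→ (1204353, 113296).  Check: 1204353²=1450466148609, 113·113296²=1450466148608, difference 1.

1204353 113296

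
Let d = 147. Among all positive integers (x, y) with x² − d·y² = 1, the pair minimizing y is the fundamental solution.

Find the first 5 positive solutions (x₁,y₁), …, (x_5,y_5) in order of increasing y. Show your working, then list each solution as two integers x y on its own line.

[12; 8,24] for √147; ℓ=2 ⇒ convergent index 1
a_0=12:  p_0=12·1+0=12,  q_0=12·0+1=1
a_1=8:  p_1=8·12+1=97,  q_1=8·1+0=8
→ (97, 8).  Check: 97²=9409, 147·8²=9408, difference 1.
k=2:  x_2 = 97·97+147·8·8 = 18817,  y_2 = 97·8+8·97 = 1552
k=3:  x_3 = 97·18817+147·8·1552 = 3650401,  y_3 = 97·1552+8·18817 = 301080
k=4:  x_4 = 97·3650401+147·8·301080 = 708158977,  y_4 = 97·301080+8·3650401 = 58407968
k=5:  x_5 = 97·708158977+147·8·58407968 = 137379191137,  y_5 = 97·58407968+8·708158977 = 11330844712

97 8
18817 1552
3650401 301080
708158977 58407968
137379191137 11330844712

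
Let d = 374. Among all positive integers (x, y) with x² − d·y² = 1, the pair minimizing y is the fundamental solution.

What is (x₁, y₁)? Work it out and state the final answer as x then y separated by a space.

3365 174

√374 → a₀=19, period (2,1,18,1,2,38); ℓ=6 even so k=5
step 0: (19, 1)  from 19·(1,0) + (0,1)
step 1: (39, 2)  from 2·(19,1) + (1,0)
…
step 3: (1083, 56)  from 18·(58,3) + (39,2)
step 4: (1141, 59)  from 1·(1083,56) + (58,3)
step 5: (3365, 174)  from 2·(1141,59) + (1083,56)
→ (3365, 174).  Check: 3365²=11323225, 374·174²=11323224, difference 1.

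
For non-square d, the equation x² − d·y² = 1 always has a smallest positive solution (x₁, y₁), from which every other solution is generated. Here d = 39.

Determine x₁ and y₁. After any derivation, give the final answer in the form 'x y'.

25 4

[6; 4,12] for √39; ℓ=2 ⇒ convergent index 1
step 0: (6, 1)  from 6·(1,0) + (0,1)
step 1: (25, 4)  from 4·(6,1) + (1,0)
→ (25, 4).  Check: 25²=625, 39·4²=624, difference 1.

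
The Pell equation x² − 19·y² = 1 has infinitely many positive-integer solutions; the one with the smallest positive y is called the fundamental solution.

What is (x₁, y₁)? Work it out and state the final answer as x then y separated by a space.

√19 = [4; 2,1,3,1,2,8, …], period ℓ=6 (even) → k=5
i=0: a=4 ⇒ p=4, q=1
…
i=2: a=1 ⇒ p=13, q=3
…
i=4: a=1 ⇒ p=61, q=14
i=5: a=2 ⇒ p=170, q=39
fundamental: x₁=170, y₁=39  (since 28900 − 19·1521 = 1)

170 39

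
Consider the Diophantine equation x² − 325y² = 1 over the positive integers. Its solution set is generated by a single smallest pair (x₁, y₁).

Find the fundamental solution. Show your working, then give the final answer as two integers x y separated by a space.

[18; 36] for √325; ℓ=1 ⇒ convergent index 1
step 0: (18, 1)  from 18·(1,0) + (0,1)
step 1: (649, 36)  from 36·(18,1) + (1,0)
→ (649, 36).  Check: 649²=421201, 325·36²=421200, difference 1.

649 36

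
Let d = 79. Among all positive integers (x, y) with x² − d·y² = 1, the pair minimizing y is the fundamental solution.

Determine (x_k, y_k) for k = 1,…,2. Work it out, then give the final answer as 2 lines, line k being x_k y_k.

80 9
12799 1440

[8; 1,7,1,16] for √79; ℓ=4 ⇒ convergent index 3
k=0  a_k=8  p_k/q_k = 8/1
k=1  a_k=1  p_k/q_k = 9/1
k=2  a_k=7  p_k/q_k = 71/8
k=3  a_k=1  p_k/q_k = 80/9
fundamental: x₁=80, y₁=9  (since 6400 − 79·81 = 1)
n=2: (80,9)∘(80,9) = (80·80+79·9·9, 80·9+9·80) = (12799,1440)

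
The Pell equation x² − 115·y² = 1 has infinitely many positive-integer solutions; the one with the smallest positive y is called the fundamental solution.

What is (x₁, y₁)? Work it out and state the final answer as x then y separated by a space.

1126 105

√115 → a₀=10, period (1,2,1,1,1,1,1,2,1,20); ℓ=10 even so k=9
step 0: (10, 1)  from 10·(1,0) + (0,1)
…
step 2: (32, 3)  from 2·(11,1) + (10,1)
step 3: (43, 4)  from 1·(32,3) + (11,1)
step 4: (75, 7)  from 1·(43,4) + (32,3)
…
step 6: (193, 18)  from 1·(118,11) + (75,7)
…
step 8: (815, 76)  from 2·(311,29) + (193,18)
step 9: (1126, 105)  from 1·(815,76) + (311,29)
fundamental: x₁=1126, y₁=105  (since 1267876 − 115·11025 = 1)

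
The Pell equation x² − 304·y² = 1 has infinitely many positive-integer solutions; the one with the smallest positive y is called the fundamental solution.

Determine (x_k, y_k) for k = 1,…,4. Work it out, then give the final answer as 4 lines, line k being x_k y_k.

[17; 2,3,2,1,1,1,1,1,2,3,2,34] for √304; ℓ=12 ⇒ convergent index 11
k=0  a_k=17  p_k/q_k = 17/1
…
k=2  a_k=3  p_k/q_k = 122/7
…
k=4  a_k=1  p_k/q_k = 401/23
k=5  a_k=1  p_k/q_k = 680/39
k=6  a_k=1  p_k/q_k = 1081/62
…
k=9  a_k=2  p_k/q_k = 7445/427
k=10  a_k=3  p_k/q_k = 25177/1444
k=11  a_k=2  p_k/q_k = 57799/3315
fundamental: x₁=57799, y₁=3315  (since 3340724401 − 304·10989225 = 1)
n=2: (57799,3315)∘(57799,3315) = (57799·57799+304·3315·3315, 57799·3315+3315·57799) = (6681448801,383207370)
n=3: (6681448801,383207370)∘(57799,3315) = (57799·6681448801+304·3315·383207370, 57799·383207370+3315·6681448801) = (772362118440199,44298005553945)
n=4: (772362118440199,44298005553945)∘(57799,3315) = (57799·772362118440199+304·3315·44298005553945, 57799·44298005553945+3315·772362118440199) = (89283516160768675201,5120760845641726740)

57799 3315
6681448801 383207370
772362118440199 44298005553945
89283516160768675201 5120760845641726740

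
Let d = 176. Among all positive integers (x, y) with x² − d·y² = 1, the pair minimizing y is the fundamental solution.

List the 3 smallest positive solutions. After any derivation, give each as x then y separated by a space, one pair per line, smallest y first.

d=176: √d = [13; 3,1,3,26] (ℓ=4, even), read p_3/q_3
k=0  a_k=13  p_k/q_k = 13/1
k=1  a_k=3  p_k/q_k = 40/3
k=2  a_k=1  p_k/q_k = 53/4
k=3  a_k=3  p_k/q_k = 199/15
fundamental: x₁=199, y₁=15  (since 39601 − 176·225 = 1)
(199+15√176)^2 = 79201 + 5970√176
(199+15√176)^3 = 31521799 + 2376045√176

199 15
79201 5970
31521799 2376045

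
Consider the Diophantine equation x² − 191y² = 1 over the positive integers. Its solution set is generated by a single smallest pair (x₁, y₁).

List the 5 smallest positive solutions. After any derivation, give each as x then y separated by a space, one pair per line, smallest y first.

8994000 650783
161784071999999 11706284604000
2910171887135973018000 210572647456751349217
52348171905801720863712000001 3787780782452031563430792000
941638916241558444724564320044970000 68134600714746933190345629744650783

d=191: √d = [13; 1,4,1,1,3,…,4,1,26] (ℓ=16, even), read p_15/q_15
i=0: a=13 ⇒ p=13, q=1
i=1: a=1 ⇒ p=14, q=1
i=2: a=4 ⇒ p=69, q=5
i=3: a=1 ⇒ p=83, q=6
…
i=6: a=2 ⇒ p=1230, q=89
i=7: a=2 ⇒ p=2999, q=217
…
i=10: a=2 ⇒ p=207083, q=14984
…
i=12: a=1 ⇒ p=911765, q=65973
…
i=14: a=4 ⇒ p=7377553, q=533821
i=15: a=1 ⇒ p=8994000, q=650783
fundamental: x₁=8994000, y₁=650783  (since 80892036000000 − 191·423518513089 = 1)
(8994000+650783√191)^2 = 161784071999999 + 11706284604000√191
(8994000+650783√191)^3 = 2910171887135973018000 + 210572647456751349217√191
(8994000+650783√191)^4 = 52348171905801720863712000001 + 3787780782452031563430792000√191
(8994000+650783√191)^5 = 941638916241558444724564320044970000 + 68134600714746933190345629744650783√191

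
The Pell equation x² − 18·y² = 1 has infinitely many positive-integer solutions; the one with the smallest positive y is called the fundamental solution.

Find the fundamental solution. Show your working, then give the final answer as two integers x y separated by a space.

√18 → a₀=4, period (4,8); ℓ=2 even so k=1
step 0: (4, 1)  from 4·(1,0) + (0,1)
step 1: (17, 4)  from 4·(4,1) + (1,0)
(x₁, y₁) = (17, 4);  17² − 18·4² = 1 ✓

17 4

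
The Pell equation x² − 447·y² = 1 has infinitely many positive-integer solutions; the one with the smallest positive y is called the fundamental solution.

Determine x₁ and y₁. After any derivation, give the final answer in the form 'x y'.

√447 → a₀=21, period (7,42); ℓ=2 even so k=1
k=0  a_k=21  p_k/q_k = 21/1
k=1  a_k=7  p_k/q_k = 148/7
→ (148, 7).  Check: 148²=21904, 447·7²=21903, difference 1.

148 7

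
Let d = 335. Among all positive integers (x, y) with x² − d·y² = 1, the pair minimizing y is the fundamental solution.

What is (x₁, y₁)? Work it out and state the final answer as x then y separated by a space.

604 33

[18; 3,3,3,36] for √335; ℓ=4 ⇒ convergent index 3
step 0: (18, 1)  from 18·(1,0) + (0,1)
…
step 2: (183, 10)  from 3·(55,3) + (18,1)
step 3: (604, 33)  from 3·(183,10) + (55,3)
(x₁, y₁) = (604, 33);  604² − 335·33² = 1 ✓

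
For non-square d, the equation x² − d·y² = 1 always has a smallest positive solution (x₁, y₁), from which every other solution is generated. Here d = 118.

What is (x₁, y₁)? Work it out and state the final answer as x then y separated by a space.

[10; 1,6,3,2,10,2,3,6,1,20] for √118; ℓ=10 ⇒ convergent index 9
k=0  a_k=10  p_k/q_k = 10/1
k=1  a_k=1  p_k/q_k = 11/1
k=2  a_k=6  p_k/q_k = 76/7
…
k=5  a_k=10  p_k/q_k = 5779/532
k=6  a_k=2  p_k/q_k = 12112/1115
k=7  a_k=3  p_k/q_k = 42115/3877
k=8  a_k=6  p_k/q_k = 264802/24377
k=9  a_k=1  p_k/q_k = 306917/28254
→ (306917, 28254).  Check: 306917²=94198044889, 118·28254²=94198044888, difference 1.

306917 28254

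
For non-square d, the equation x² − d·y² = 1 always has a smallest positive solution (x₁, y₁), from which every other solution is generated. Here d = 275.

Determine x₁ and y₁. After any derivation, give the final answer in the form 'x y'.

√275 → a₀=16, period (1,1,2,1,1,32); ℓ=6 even so k=5
i=0: a=16 ⇒ p=16, q=1
…
i=3: a=2 ⇒ p=83, q=5
i=4: a=1 ⇒ p=116, q=7
i=5: a=1 ⇒ p=199, q=12
fundamental: x₁=199, y₁=12  (since 39601 − 275·144 = 1)

199 12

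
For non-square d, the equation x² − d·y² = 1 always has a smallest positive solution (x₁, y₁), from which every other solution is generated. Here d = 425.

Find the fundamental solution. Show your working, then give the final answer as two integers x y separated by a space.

143649 6968

d=425: √d = [20; 1,1,1,1,1,1,40] (ℓ=7, odd), read p_13/q_13
step 0: (20, 1)  from 20·(1,0) + (0,1)
…
step 2: (41, 2)  from 1·(21,1) + (20,1)
step 3: (62, 3)  from 1·(41,2) + (21,1)
step 4: (103, 5)  from 1·(62,3) + (41,2)
step 5: (165, 8)  from 1·(103,5) + (62,3)
step 6: (268, 13)  from 1·(165,8) + (103,5)
step 7: (10885, 528)  from 40·(268,13) + (165,8)
step 8: (11153, 541)  from 1·(10885,528) + (268,13)
step 9: (22038, 1069)  from 1·(11153,541) + (10885,528)
…
step 11: (55229, 2679)  from 1·(33191,1610) + (22038,1069)
step 12: (88420, 4289)  from 1·(55229,2679) + (33191,1610)
step 13: (143649, 6968)  from 1·(88420,4289) + (55229,2679)
fundamental: x₁=143649, y₁=6968  (since 20635035201 − 425·48553024 = 1)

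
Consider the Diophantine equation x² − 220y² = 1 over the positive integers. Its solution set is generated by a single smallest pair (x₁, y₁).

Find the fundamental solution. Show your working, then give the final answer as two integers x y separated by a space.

[14; 1,4,1,28] for √220; ℓ=4 ⇒ convergent index 3
k=0  a_k=14  p_k/q_k = 14/1
k=1  a_k=1  p_k/q_k = 15/1
k=2  a_k=4  p_k/q_k = 74/5
k=3  a_k=1  p_k/q_k = 89/6
fundamental: x₁=89, y₁=6  (since 7921 − 220·36 = 1)

89 6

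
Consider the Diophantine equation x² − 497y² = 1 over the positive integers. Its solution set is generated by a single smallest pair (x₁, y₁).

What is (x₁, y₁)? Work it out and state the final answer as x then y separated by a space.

1201887 53912

d=497: √d = [22; 3,2,2,5,6,5,2,2,3,44] (ℓ=10, even), read p_9/q_9
step 0: (22, 1)  from 22·(1,0) + (0,1)
step 1: (67, 3)  from 3·(22,1) + (1,0)
…
step 4: (2051, 92)  from 5·(379,17) + (156,7)
…
step 8: (352750, 15823)  from 2·(143637,6443) + (65476,2937)
step 9: (1201887, 53912)  from 3·(352750,15823) + (143637,6443)
(x₁, y₁) = (1201887, 53912);  1201887² − 497·53912² = 1 ✓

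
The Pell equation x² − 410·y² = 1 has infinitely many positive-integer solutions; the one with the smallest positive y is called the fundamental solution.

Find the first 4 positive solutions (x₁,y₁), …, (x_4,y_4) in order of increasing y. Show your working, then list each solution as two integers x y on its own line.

d=410: √d = [20; 4,40] (ℓ=2, even), read p_1/q_1
k=0  a_k=20  p_k/q_k = 20/1
k=1  a_k=4  p_k/q_k = 81/4
fundamental: x₁=81, y₁=4  (since 6561 − 410·16 = 1)
n=2: (81,4)∘(81,4) = (81·81+410·4·4, 81·4+4·81) = (13121,648)
n=3: (13121,648)∘(81,4) = (81·13121+410·4·648, 81·648+4·13121) = (2125521,104972)
n=4: (2125521,104972)∘(81,4) = (81·2125521+410·4·104972, 81·104972+4·2125521) = (344321281,17004816)

81 4
13121 648
2125521 104972
344321281 17004816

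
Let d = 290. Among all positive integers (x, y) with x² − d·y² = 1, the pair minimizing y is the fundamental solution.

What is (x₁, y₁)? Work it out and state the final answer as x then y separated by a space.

[17; 34] for √290; ℓ=1 ⇒ convergent index 1
step 0: (17, 1)  from 17·(1,0) + (0,1)
step 1: (579, 34)  from 34·(17,1) + (1,0)
fundamental: x₁=579, y₁=34  (since 335241 − 290·1156 = 1)

579 34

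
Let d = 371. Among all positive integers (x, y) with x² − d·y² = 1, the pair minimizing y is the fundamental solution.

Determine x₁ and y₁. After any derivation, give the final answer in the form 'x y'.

d=371: √d = [19; 3,1,4,1,3,38] (ℓ=6, even), read p_5/q_5
a_0=19:  p_0=19·1+0=19,  q_0=19·0+1=1
…
a_4=1:  p_4=1·366+77=443,  q_4=1·19+4=23
a_5=3:  p_5=3·443+366=1695,  q_5=3·23+19=88
→ (1695, 88).  Check: 1695²=2873025, 371·88²=2873024, difference 1.

1695 88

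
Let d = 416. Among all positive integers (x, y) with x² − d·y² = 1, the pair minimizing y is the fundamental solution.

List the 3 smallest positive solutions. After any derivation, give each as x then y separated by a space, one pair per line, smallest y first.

5201 255
54100801 2652510
562756526801 27591408765

√416 = [20; 2,1,1,9,1,1,2,40, …], period ℓ=8 (even) → k=7
a_0=20:  p_0=20·1+0=20,  q_0=20·0+1=1
…
a_2=1:  p_2=1·41+20=61,  q_2=1·2+1=3
a_3=1:  p_3=1·61+41=102,  q_3=1·3+2=5
a_4=9:  p_4=9·102+61=979,  q_4=9·5+3=48
a_5=1:  p_5=1·979+102=1081,  q_5=1·48+5=53
a_6=1:  p_6=1·1081+979=2060,  q_6=1·53+48=101
a_7=2:  p_7=2·2060+1081=5201,  q_7=2·101+53=255
fundamental: x₁=5201, y₁=255  (since 27050401 − 416·65025 = 1)
(5201+255√416)^2 = 54100801 + 2652510√416
(5201+255√416)^3 = 562756526801 + 27591408765√416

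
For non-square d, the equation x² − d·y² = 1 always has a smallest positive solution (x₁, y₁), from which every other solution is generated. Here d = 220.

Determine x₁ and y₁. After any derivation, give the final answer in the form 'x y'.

89 6

d=220: √d = [14; 1,4,1,28] (ℓ=4, even), read p_3/q_3
i=0: a=14 ⇒ p=14, q=1
i=1: a=1 ⇒ p=15, q=1
i=2: a=4 ⇒ p=74, q=5
i=3: a=1 ⇒ p=89, q=6
→ (89, 6).  Check: 89²=7921, 220·6²=7920, difference 1.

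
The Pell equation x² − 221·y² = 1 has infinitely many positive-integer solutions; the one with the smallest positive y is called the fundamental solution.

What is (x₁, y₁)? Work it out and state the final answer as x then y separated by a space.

1665 112

[14; 1,6,2,6,1,28] for √221; ℓ=6 ⇒ convergent index 5
step 0: (14, 1)  from 14·(1,0) + (0,1)
step 1: (15, 1)  from 1·(14,1) + (1,0)
…
step 3: (223, 15)  from 2·(104,7) + (15,1)
step 4: (1442, 97)  from 6·(223,15) + (104,7)
step 5: (1665, 112)  from 1·(1442,97) + (223,15)
→ (1665, 112).  Check: 1665²=2772225, 221·112²=2772224, difference 1.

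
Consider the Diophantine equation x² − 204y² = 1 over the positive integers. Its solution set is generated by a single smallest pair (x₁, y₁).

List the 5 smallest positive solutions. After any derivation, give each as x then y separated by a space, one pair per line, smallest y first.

4999 350
49980001 3499300
499700044999 34986001050
4996000999920001 349790034998600
49950017497500124999 3497200734930001750

[14; 3,1,1,6,1,1,3,28] for √204; ℓ=8 ⇒ convergent index 7
k=0  a_k=14  p_k/q_k = 14/1
k=1  a_k=3  p_k/q_k = 43/3
…
k=5  a_k=1  p_k/q_k = 757/53
k=6  a_k=1  p_k/q_k = 1414/99
k=7  a_k=3  p_k/q_k = 4999/350
(x₁, y₁) = (4999, 350);  4999² − 204·350² = 1 ✓
(4999+350√204)^2 = 49980001 + 3499300√204
(4999+350√204)^3 = 499700044999 + 34986001050√204
(4999+350√204)^4 = 4996000999920001 + 349790034998600√204
(4999+350√204)^5 = 49950017497500124999 + 3497200734930001750√204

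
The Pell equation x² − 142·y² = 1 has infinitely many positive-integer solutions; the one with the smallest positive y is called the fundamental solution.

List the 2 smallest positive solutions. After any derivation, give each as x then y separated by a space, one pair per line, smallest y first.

143 12
40897 3432

d=142: √d = [11; 1,10,1,22] (ℓ=4, even), read p_3/q_3
step 0: (11, 1)  from 11·(1,0) + (0,1)
…
step 2: (131, 11)  from 10·(12,1) + (11,1)
step 3: (143, 12)  from 1·(131,11) + (12,1)
(x₁, y₁) = (143, 12);  143² − 142·12² = 1 ✓
k=2:  x_2 = 143·143+142·12·12 = 40897,  y_2 = 143·12+12·143 = 3432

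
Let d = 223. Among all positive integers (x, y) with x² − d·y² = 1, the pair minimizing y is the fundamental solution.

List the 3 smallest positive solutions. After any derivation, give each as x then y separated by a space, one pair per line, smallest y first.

224 15
100351 6720
44957024 3010545

d=223: √d = [14; 1,13,1,28] (ℓ=4, even), read p_3/q_3
step 0: (14, 1)  from 14·(1,0) + (0,1)
…
step 2: (209, 14)  from 13·(15,1) + (14,1)
step 3: (224, 15)  from 1·(209,14) + (15,1)
fundamental: x₁=224, y₁=15  (since 50176 − 223·225 = 1)
(x_2, y_2) = (224·224 + 223·15·15, 224·15 + 15·224) = (100351, 6720)
(x_3, y_3) = (224·100351 + 223·15·6720, 224·6720 + 15·100351) = (44957024, 3010545)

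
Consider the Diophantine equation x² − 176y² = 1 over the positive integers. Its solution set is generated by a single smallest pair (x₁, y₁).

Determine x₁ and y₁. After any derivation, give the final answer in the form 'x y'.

199 15

√176 = [13; 3,1,3,26, …], period ℓ=4 (even) → k=3
a_0=13:  p_0=13·1+0=13,  q_0=13·0+1=1
…
a_2=1:  p_2=1·40+13=53,  q_2=1·3+1=4
a_3=3:  p_3=3·53+40=199,  q_3=3·4+3=15
fundamental: x₁=199, y₁=15  (since 39601 − 176·225 = 1)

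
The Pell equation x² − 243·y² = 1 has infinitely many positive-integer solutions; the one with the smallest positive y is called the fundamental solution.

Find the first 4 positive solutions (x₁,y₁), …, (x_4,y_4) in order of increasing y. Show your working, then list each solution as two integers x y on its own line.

√243 = [15; 1,1,2,3,15,3,2,1,1,30, …], period ℓ=10 (even) → k=9
i=0: a=15 ⇒ p=15, q=1
…
i=2: a=1 ⇒ p=31, q=2
i=3: a=2 ⇒ p=78, q=5
…
i=8: a=1 ⇒ p=41325, q=2651
i=9: a=1 ⇒ p=70226, q=4505
→ (70226, 4505).  Check: 70226²=4931691076, 243·4505²=4931691075, difference 1.
n=2: (70226,4505)∘(70226,4505) = (70226·70226+243·4505·4505, 70226·4505+4505·70226) = (9863382151,632736260)
n=3: (9863382151,632736260)∘(70226,4505) = (70226·9863382151+243·4505·632736260, 70226·632736260+4505·9863382151) = (1385331749802026,88869073185015)
n=4: (1385331749802026,88869073185015)∘(70226,4505) = (70226·1385331749802026+243·4505·88869073185015, 70226·88869073185015+4505·1385331749802026) = (194572614913330773601,12481839066348990520)

70226 4505
9863382151 632736260
1385331749802026 88869073185015
194572614913330773601 12481839066348990520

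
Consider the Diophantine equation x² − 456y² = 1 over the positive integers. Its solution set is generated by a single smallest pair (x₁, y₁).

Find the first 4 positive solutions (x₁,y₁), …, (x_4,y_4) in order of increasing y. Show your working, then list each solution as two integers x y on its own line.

1025 48
2101249 98400
4307559425 201719952
8830494720001 413525803200

√456 = [21; 2,1,4,1,2,42, …], period ℓ=6 (even) → k=5
k=0  a_k=21  p_k/q_k = 21/1
k=1  a_k=2  p_k/q_k = 43/2
…
k=3  a_k=4  p_k/q_k = 299/14
k=4  a_k=1  p_k/q_k = 363/17
k=5  a_k=2  p_k/q_k = 1025/48
→ (1025, 48).  Check: 1025²=1050625, 456·48²=1050624, difference 1.
k=2:  x_2 = 1025·1025+456·48·48 = 2101249,  y_2 = 1025·48+48·1025 = 98400
k=3:  x_3 = 1025·2101249+456·48·98400 = 4307559425,  y_3 = 1025·98400+48·2101249 = 201719952
k=4:  x_4 = 1025·4307559425+456·48·201719952 = 8830494720001,  y_4 = 1025·201719952+48·4307559425 = 413525803200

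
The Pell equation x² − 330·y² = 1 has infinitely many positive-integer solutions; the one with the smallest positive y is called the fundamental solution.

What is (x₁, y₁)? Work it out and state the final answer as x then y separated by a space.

109 6

√330 → a₀=18, period (6,36); ℓ=2 even so k=1
a_0=18:  p_0=18·1+0=18,  q_0=18·0+1=1
a_1=6:  p_1=6·18+1=109,  q_1=6·1+0=6
(x₁, y₁) = (109, 6);  109² − 330·6² = 1 ✓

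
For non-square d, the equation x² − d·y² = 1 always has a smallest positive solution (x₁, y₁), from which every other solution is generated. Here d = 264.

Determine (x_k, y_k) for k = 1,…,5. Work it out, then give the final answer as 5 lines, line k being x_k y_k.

[16; 4,32] for √264; ℓ=2 ⇒ convergent index 1
step 0: (16, 1)  from 16·(1,0) + (0,1)
step 1: (65, 4)  from 4·(16,1) + (1,0)
fundamental: x₁=65, y₁=4  (since 4225 − 264·16 = 1)
(65+4√264)^2 = 8449 + 520√264
(65+4√264)^3 = 1098305 + 67596√264
(65+4√264)^4 = 142771201 + 8786960√264
(65+4√264)^5 = 18559157825 + 1142237204√264

65 4
8449 520
1098305 67596
142771201 8786960
18559157825 1142237204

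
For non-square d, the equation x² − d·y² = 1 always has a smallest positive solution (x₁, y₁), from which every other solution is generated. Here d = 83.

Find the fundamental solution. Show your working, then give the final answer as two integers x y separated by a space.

82 9

[9; 9,18] for √83; ℓ=2 ⇒ convergent index 1
a_0=9:  p_0=9·1+0=9,  q_0=9·0+1=1
a_1=9:  p_1=9·9+1=82,  q_1=9·1+0=9
→ (82, 9).  Check: 82²=6724, 83·9²=6723, difference 1.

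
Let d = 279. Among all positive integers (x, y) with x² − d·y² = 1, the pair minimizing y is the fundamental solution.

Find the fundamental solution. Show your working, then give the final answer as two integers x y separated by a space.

1520 91

[16; 1,2,2,1,2,2,1,32] for √279; ℓ=8 ⇒ convergent index 7
step 0: (16, 1)  from 16·(1,0) + (0,1)
…
step 2: (50, 3)  from 2·(17,1) + (16,1)
…
step 4: (167, 10)  from 1·(117,7) + (50,3)
step 5: (451, 27)  from 2·(167,10) + (117,7)
step 6: (1069, 64)  from 2·(451,27) + (167,10)
step 7: (1520, 91)  from 1·(1069,64) + (451,27)
(x₁, y₁) = (1520, 91);  1520² − 279·91² = 1 ✓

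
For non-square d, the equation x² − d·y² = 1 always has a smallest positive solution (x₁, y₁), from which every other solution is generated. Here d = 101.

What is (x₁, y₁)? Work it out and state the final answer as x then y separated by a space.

d=101: √d = [10; 20] (ℓ=1, odd), read p_1/q_1
k=0  a_k=10  p_k/q_k = 10/1
k=1  a_k=20  p_k/q_k = 201/20
→ (201, 20).  Check: 201²=40401, 101·20²=40400, difference 1.

201 20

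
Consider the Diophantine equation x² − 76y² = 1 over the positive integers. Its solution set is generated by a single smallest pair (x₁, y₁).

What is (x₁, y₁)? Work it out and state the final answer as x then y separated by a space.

57799 6630

d=76: √d = [8; 1,2,1,1,5,4,5,1,1,2,1,16] (ℓ=12, even), read p_11/q_11
i=0: a=8 ⇒ p=8, q=1
i=1: a=1 ⇒ p=9, q=1
…
i=3: a=1 ⇒ p=35, q=4
i=4: a=1 ⇒ p=61, q=7
i=5: a=5 ⇒ p=340, q=39
…
i=7: a=5 ⇒ p=7445, q=854
…
i=9: a=1 ⇒ p=16311, q=1871
i=10: a=2 ⇒ p=41488, q=4759
i=11: a=1 ⇒ p=57799, q=6630
→ (57799, 6630).  Check: 57799²=3340724401, 76·6630²=3340724400, difference 1.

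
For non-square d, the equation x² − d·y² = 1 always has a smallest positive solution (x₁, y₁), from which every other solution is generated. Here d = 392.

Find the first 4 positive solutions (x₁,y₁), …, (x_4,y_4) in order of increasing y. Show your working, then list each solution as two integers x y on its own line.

√392 = [19; 1,3,1,38, …], period ℓ=4 (even) → k=3
k=0  a_k=19  p_k/q_k = 19/1
k=1  a_k=1  p_k/q_k = 20/1
k=2  a_k=3  p_k/q_k = 79/4
k=3  a_k=1  p_k/q_k = 99/5
(x₁, y₁) = (99, 5);  99² − 392·5² = 1 ✓
(x_2, y_2) = (99·99 + 392·5·5, 99·5 + 5·99) = (19601, 990)
(x_3, y_3) = (99·19601 + 392·5·990, 99·990 + 5·19601) = (3880899, 196015)
(x_4, y_4) = (99·3880899 + 392·5·196015, 99·196015 + 5·3880899) = (768398401, 38809980)

99 5
19601 990
3880899 196015
768398401 38809980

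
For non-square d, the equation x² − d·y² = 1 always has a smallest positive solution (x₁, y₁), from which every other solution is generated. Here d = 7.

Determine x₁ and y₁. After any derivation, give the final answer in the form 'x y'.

8 3

d=7: √d = [2; 1,1,1,4] (ℓ=4, even), read p_3/q_3
a_0=2:  p_0=2·1+0=2,  q_0=2·0+1=1
…
a_2=1:  p_2=1·3+2=5,  q_2=1·1+1=2
a_3=1:  p_3=1·5+3=8,  q_3=1·2+1=3
(x₁, y₁) = (8, 3);  8² − 7·3² = 1 ✓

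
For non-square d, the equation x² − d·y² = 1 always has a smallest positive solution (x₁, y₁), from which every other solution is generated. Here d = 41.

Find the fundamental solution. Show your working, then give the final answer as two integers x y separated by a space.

2049 320

[6; 2,2,12] for √41; ℓ=3 ⇒ convergent index 5
step 0: (6, 1)  from 6·(1,0) + (0,1)
step 1: (13, 2)  from 2·(6,1) + (1,0)
step 2: (32, 5)  from 2·(13,2) + (6,1)
…
step 4: (826, 129)  from 2·(397,62) + (32,5)
step 5: (2049, 320)  from 2·(826,129) + (397,62)
(x₁, y₁) = (2049, 320);  2049² − 41·320² = 1 ✓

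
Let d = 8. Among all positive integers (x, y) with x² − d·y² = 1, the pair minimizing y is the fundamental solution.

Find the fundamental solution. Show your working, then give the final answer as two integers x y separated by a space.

d=8: √d = [2; 1,4] (ℓ=2, even), read p_1/q_1
k=0  a_k=2  p_k/q_k = 2/1
k=1  a_k=1  p_k/q_k = 3/1
→ (3, 1).  Check: 3²=9, 8·1²=8, difference 1.

3 1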